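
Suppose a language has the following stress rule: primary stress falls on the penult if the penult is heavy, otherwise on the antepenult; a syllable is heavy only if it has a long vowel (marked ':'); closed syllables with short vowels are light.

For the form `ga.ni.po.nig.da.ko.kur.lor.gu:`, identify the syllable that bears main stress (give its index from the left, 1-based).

Weights: 7 kur L, 8 lor L, 9 gu: H.
The penult (syllable 8, lor) is light, so stress falls on the antepenult (syllable 7, kur).
Primary stress: syllable 7 → ga.ni.po.nig.da.ko.ˈkur.lor.gu:.

7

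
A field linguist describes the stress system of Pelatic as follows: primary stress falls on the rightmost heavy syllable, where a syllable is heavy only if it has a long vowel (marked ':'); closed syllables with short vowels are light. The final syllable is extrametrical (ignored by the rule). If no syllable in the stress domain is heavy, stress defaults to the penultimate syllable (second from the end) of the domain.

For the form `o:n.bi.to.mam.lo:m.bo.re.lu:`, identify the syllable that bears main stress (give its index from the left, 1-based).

5

The final syllable (8, lu:) is extrametrical; the stress domain is syllables 1–7.
Weights: 1 o:n H, 2 bi L, 3 to L, 4 mam L, 5 lo:m H, 6 bo L, 7 re L.
Heavy syllables in the domain: 1, 5. The rightmost is syllable 5 (lo:m).
Primary stress: syllable 5 → o:n.bi.to.mam.ˈlo:m.bo.re.lu:.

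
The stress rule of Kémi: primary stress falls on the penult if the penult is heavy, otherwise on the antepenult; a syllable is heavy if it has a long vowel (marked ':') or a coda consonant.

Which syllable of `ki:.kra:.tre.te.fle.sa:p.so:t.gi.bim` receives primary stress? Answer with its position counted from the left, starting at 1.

7

Weights: 7 so:t H, 8 gi L, 9 bim H.
The penult (syllable 8, gi) is light, so stress falls on the antepenult (syllable 7, so:t).
Primary stress: syllable 7 → ki:.kra:.tre.te.fle.sa:p.ˈso:t.gi.bim.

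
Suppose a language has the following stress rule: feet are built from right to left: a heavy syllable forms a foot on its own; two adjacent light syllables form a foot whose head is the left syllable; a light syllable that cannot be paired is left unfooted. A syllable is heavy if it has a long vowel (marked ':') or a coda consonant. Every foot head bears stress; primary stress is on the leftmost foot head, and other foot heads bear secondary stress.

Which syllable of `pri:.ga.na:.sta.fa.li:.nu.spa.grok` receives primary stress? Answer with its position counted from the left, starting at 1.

1

Weights: 1 pri: H, 2 ga L, 3 na: H, 4 sta L, 5 fa L, 6 li: H, 7 nu L, 8 spa L, 9 grok H.
Parse right to left (heavy = foot alone; LL = one foot; stranded L unfooted): (ˈpri:) ga (ˈna:) (ˈsta.fa) (ˈli:) (ˈnu.spa) (ˈgrok).
Foot heads: 1, 3, 4, 6, 7, 9.
Primary stress on the leftmost head = syllable 1.
Primary stress: syllable 1 → ˈpri:.ga.na:.sta.fa.li:.nu.spa.grok.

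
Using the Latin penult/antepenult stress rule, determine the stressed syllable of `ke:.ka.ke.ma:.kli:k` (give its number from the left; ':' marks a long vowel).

4

Classical Latin: stress the penult if heavy (long vowel or closed), else the antepenult.
Weights: 3 ke L, 4 ma: H, 5 kli:k H.
The penult (syllable 4, ma:) is heavy, so it takes stress.
Stress on syllable 4: ke:.ka.ke.ˈma:.kli:k.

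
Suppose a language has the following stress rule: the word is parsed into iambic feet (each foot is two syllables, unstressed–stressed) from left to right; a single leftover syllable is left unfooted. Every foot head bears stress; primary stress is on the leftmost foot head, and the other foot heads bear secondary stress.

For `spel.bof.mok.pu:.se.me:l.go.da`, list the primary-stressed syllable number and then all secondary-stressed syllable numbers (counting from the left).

primary 2, secondary 4, 6, 8

Parse left to right into iambic (σˈσ) feet: (spel.ˈbof) (mok.ˈpu:) (se.ˈme:l) (go.ˈda).
Foot heads (stressed positions): 2, 4, 6, 8.
End Rule Leftmost: primary stress on the leftmost head = syllable 2.
Secondary stress on 4, 6, 8: spel.ˈbof.mok.ˌpu:.se.ˌme:l.go.ˌda.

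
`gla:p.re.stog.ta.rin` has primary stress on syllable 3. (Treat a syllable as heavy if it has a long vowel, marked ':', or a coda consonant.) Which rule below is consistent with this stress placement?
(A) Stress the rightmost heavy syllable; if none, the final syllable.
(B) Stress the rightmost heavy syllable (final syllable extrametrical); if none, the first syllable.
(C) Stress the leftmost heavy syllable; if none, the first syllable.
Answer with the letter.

B

Rule A → syllable 5 (observed: 3).
Rule B → syllable 3 ✓.
Rule C → syllable 1 (observed: 3).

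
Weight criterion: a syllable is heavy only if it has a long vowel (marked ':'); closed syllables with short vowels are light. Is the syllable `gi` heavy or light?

light

`gi`: short vowel, open (no coda). Short vowel → light.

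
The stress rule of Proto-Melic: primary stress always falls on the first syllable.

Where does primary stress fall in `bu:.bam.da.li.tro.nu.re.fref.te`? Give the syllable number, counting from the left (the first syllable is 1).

1

The word has 9 syllables; the first syllable is syllable 1 (bu:).
Primary stress: syllable 1 → ˈbu:.bam.da.li.tro.nu.re.fref.te.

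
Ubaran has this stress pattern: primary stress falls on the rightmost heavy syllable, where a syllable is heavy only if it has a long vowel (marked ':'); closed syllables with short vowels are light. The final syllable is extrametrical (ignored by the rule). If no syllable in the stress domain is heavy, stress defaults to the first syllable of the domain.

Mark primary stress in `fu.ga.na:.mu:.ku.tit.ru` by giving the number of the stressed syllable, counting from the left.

The final syllable (7, ru) is extrametrical; the stress domain is syllables 1–6.
Weights: 1 fu L, 2 ga L, 3 na: H, 4 mu: H, 5 ku L, 6 tit L.
Heavy syllables in the domain: 3, 4. The rightmost is syllable 4 (mu:).
Primary stress: syllable 4 → fu.ga.na:.ˈmu:.ku.tit.ru.

4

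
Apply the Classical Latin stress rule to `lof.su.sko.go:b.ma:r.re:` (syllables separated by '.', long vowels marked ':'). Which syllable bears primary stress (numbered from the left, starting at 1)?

Classical Latin: stress the penult if heavy (long vowel or closed), else the antepenult.
Weights: 4 go:b H, 5 ma:r H, 6 re: H.
The penult (syllable 5, ma:r) is heavy, so it takes stress.
Stress on syllable 5: lof.su.sko.go:b.ˈma:r.re:.

5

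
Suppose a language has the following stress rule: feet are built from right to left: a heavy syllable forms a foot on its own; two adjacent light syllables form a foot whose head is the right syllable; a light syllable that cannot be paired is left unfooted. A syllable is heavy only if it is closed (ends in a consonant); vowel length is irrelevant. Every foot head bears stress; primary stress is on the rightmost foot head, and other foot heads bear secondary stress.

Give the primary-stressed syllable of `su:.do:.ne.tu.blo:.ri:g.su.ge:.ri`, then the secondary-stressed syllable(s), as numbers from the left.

primary 9, secondary 3, 5, 6

Weights: 1 su: L, 2 do: L, 3 ne L, 4 tu L, 5 blo: L, 6 ri:g H, 7 su L, 8 ge: L, 9 ri L.
Parse right to left (heavy = foot alone; LL = one foot; stranded L unfooted): su: (do:.ˈne) (tu.ˈblo:) (ˈri:g) su (ge:.ˈri).
Foot heads: 3, 5, 6, 9.
Primary stress on the rightmost head = syllable 9.
Secondary stress on 3, 5, 6: su:.do:.ˌne.tu.ˌblo:.ˌri:g.su.ge:.ˈri.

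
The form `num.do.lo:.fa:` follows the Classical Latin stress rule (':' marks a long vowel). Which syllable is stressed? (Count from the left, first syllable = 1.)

Classical Latin: stress the penult if heavy (long vowel or closed), else the antepenult.
Weights: 2 do L, 3 lo: H, 4 fa: H.
The penult (syllable 3, lo:) is heavy, so it takes stress.
Stress on syllable 3: num.do.ˈlo:.fa:.

3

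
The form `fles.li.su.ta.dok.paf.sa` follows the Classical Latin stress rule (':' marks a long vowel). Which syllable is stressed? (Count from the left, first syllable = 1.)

6

Classical Latin: stress the penult if heavy (long vowel or closed), else the antepenult.
Weights: 5 dok H, 6 paf H, 7 sa L.
The penult (syllable 6, paf) is heavy, so it takes stress.
Stress on syllable 6: fles.li.su.ta.dok.ˈpaf.sa.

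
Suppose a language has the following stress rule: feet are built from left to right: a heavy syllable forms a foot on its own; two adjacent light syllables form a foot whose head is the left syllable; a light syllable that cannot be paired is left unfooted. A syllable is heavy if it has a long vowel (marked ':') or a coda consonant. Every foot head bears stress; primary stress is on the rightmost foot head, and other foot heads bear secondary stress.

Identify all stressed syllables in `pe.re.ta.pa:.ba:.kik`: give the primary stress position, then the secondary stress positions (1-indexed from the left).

primary 6, secondary 1, 4, 5

Weights: 1 pe L, 2 re L, 3 ta L, 4 pa: H, 5 ba: H, 6 kik H.
Parse left to right (heavy = foot alone; LL = one foot; stranded L unfooted): (ˈpe.re) ta (ˈpa:) (ˈba:) (ˈkik).
Foot heads: 1, 4, 5, 6.
Primary stress on the rightmost head = syllable 6.
Secondary stress on 1, 4, 5: ˌpe.re.ta.ˌpa:.ˌba:.ˈkik.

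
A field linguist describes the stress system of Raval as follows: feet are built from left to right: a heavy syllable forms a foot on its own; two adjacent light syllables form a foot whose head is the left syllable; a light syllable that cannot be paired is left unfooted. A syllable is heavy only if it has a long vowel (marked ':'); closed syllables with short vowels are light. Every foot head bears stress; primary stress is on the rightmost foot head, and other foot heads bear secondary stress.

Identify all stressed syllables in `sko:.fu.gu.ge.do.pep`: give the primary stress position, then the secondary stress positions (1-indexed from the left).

Weights: 1 sko: H, 2 fu L, 3 gu L, 4 ge L, 5 do L, 6 pep L.
Parse left to right (heavy = foot alone; LL = one foot; stranded L unfooted): (ˈsko:) (ˈfu.gu) (ˈge.do) pep.
Foot heads: 1, 2, 4.
Primary stress on the rightmost head = syllable 4.
Secondary stress on 1, 2: ˌsko:.ˌfu.gu.ˈge.do.pep.

primary 4, secondary 1, 2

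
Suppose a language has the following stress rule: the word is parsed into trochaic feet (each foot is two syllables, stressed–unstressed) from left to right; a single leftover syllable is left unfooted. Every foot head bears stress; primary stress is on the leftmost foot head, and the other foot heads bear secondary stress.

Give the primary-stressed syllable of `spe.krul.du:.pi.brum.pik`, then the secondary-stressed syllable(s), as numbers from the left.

Parse left to right into trochaic (ˈσσ) feet: (ˈspe.krul) (ˈdu:.pi) (ˈbrum.pik).
Foot heads (stressed positions): 1, 3, 5.
End Rule Leftmost: primary stress on the leftmost head = syllable 1.
Secondary stress on 3, 5: ˈspe.krul.ˌdu:.pi.ˌbrum.pik.

primary 1, secondary 3, 5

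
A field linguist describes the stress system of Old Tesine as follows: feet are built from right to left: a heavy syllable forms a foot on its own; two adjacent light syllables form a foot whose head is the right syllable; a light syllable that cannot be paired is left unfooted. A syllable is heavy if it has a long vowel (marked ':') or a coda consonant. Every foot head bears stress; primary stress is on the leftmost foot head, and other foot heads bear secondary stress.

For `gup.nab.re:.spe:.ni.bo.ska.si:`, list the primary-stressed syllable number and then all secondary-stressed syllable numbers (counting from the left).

Weights: 1 gup H, 2 nab H, 3 re: H, 4 spe: H, 5 ni L, 6 bo L, 7 ska L, 8 si: H.
Parse right to left (heavy = foot alone; LL = one foot; stranded L unfooted): (ˈgup) (ˈnab) (ˈre:) (ˈspe:) ni (bo.ˈska) (ˈsi:).
Foot heads: 1, 2, 3, 4, 7, 8.
Primary stress on the leftmost head = syllable 1.
Secondary stress on 2, 3, 4, 7, 8: ˈgup.ˌnab.ˌre:.ˌspe:.ni.bo.ˌska.ˌsi:.

primary 1, secondary 2, 3, 4, 7, 8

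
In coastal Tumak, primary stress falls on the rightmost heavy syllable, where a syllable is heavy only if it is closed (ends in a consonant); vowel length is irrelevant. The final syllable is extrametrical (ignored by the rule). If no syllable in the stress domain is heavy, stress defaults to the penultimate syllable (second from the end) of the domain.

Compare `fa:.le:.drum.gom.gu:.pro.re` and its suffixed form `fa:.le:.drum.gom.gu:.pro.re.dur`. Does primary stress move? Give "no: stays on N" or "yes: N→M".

no: stays on 4

Base `fa:.le:.drum.gom.gu:.pro.re` (7 syllables):
  The final syllable (7, re) is extrametrical; the stress domain is syllables 1–6.
  Weights: 1 fa: L, 2 le: L, 3 drum H, 4 gom H, 5 gu: L, 6 pro L.
  Heavy syllables in the domain: 3, 4. The rightmost is syllable 4 (gom).
  → primary stress on syllable 4.
Suffixed `fa:.le:.drum.gom.gu:.pro.re.dur` (8 syllables):
  The final syllable (8, dur) is extrametrical; the stress domain is syllables 1–7.
  Weights: 1 fa: L, 2 le: L, 3 drum H, 4 gom H, 5 gu: L, 6 pro L, 7 re L.
  Heavy syllables in the domain: 3, 4. The rightmost is syllable 4 (gom).
  → primary stress on syllable 4.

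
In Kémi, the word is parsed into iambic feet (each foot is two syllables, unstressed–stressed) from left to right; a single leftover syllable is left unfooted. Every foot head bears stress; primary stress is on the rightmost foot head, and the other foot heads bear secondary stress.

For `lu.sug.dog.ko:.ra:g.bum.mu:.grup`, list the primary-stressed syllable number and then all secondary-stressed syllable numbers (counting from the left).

primary 8, secondary 2, 4, 6

Parse left to right into iambic (σˈσ) feet: (lu.ˈsug) (dog.ˈko:) (ra:g.ˈbum) (mu:.ˈgrup).
Foot heads (stressed positions): 2, 4, 6, 8.
End Rule Rightmost: primary stress on the rightmost head = syllable 8.
Secondary stress on 2, 4, 6: lu.ˌsug.dog.ˌko:.ra:g.ˌbum.mu:.ˈgrup.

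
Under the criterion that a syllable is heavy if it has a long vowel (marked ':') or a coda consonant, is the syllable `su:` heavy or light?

heavy

`su:`: long vowel, open (no coda). Long vowel → heavy.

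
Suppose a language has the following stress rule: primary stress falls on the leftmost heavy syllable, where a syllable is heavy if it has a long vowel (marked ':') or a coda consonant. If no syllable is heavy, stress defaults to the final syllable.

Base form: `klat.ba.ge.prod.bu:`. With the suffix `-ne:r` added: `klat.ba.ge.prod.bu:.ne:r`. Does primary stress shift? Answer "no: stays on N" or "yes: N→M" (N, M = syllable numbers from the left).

no: stays on 1

Base `klat.ba.ge.prod.bu:` (5 syllables):
  Weights: 1 klat H, 2 ba L, 3 ge L, 4 prod H, 5 bu: H.
  Heavy syllables in the domain: 1, 4, 5. The leftmost is syllable 1 (klat).
  → primary stress on syllable 1.
Suffixed `klat.ba.ge.prod.bu:.ne:r` (6 syllables):
  Weights: 1 klat H, 2 ba L, 3 ge L, 4 prod H, 5 bu: H, 6 ne:r H.
  Heavy syllables in the domain: 1, 4, 5, 6. The leftmost is syllable 1 (klat).
  → primary stress on syllable 1.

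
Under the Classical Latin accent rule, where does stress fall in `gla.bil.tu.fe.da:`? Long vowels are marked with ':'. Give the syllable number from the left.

3

Classical Latin: stress the penult if heavy (long vowel or closed), else the antepenult.
Weights: 3 tu L, 4 fe L, 5 da: H.
The penult (syllable 4, fe) is light, so stress falls on the antepenult (syllable 3, tu).
Stress on syllable 3: gla.bil.ˈtu.fe.da:.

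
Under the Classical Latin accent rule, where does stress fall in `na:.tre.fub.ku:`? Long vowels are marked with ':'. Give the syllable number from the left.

3

Classical Latin: stress the penult if heavy (long vowel or closed), else the antepenult.
Weights: 2 tre L, 3 fub H, 4 ku: H.
The penult (syllable 3, fub) is heavy, so it takes stress.
Stress on syllable 3: na:.tre.ˈfub.ku:.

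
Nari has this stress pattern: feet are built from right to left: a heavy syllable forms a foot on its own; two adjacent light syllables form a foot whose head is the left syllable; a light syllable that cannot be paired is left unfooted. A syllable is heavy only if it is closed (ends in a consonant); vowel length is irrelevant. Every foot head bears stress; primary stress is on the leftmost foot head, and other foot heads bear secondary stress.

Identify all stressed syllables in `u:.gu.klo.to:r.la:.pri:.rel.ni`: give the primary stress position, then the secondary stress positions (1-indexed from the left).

primary 2, secondary 4, 5, 7

Weights: 1 u: L, 2 gu L, 3 klo L, 4 to:r H, 5 la: L, 6 pri: L, 7 rel H, 8 ni L.
Parse right to left (heavy = foot alone; LL = one foot; stranded L unfooted): u: (ˈgu.klo) (ˈto:r) (ˈla:.pri:) (ˈrel) ni.
Foot heads: 2, 4, 5, 7.
Primary stress on the leftmost head = syllable 2.
Secondary stress on 4, 5, 7: u:.ˈgu.klo.ˌto:r.ˌla:.pri:.ˌrel.ni.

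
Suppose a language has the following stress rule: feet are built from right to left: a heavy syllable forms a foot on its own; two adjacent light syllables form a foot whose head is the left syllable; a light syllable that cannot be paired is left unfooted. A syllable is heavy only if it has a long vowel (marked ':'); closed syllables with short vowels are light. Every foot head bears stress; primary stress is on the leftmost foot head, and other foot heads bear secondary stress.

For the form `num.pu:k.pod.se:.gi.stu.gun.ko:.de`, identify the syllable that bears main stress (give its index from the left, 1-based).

2

Weights: 1 num L, 2 pu:k H, 3 pod L, 4 se: H, 5 gi L, 6 stu L, 7 gun L, 8 ko: H, 9 de L.
Parse right to left (heavy = foot alone; LL = one foot; stranded L unfooted): num (ˈpu:k) pod (ˈse:) gi (ˈstu.gun) (ˈko:) de.
Foot heads: 2, 4, 6, 8.
Primary stress on the leftmost head = syllable 2.
Primary stress: syllable 2 → num.ˈpu:k.pod.se:.gi.stu.gun.ko:.de.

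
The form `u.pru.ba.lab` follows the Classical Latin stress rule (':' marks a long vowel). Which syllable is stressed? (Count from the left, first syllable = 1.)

Classical Latin: stress the penult if heavy (long vowel or closed), else the antepenult.
Weights: 2 pru L, 3 ba L, 4 lab H.
The penult (syllable 3, ba) is light, so stress falls on the antepenult (syllable 2, pru).
Stress on syllable 2: u.ˈpru.ba.lab.

2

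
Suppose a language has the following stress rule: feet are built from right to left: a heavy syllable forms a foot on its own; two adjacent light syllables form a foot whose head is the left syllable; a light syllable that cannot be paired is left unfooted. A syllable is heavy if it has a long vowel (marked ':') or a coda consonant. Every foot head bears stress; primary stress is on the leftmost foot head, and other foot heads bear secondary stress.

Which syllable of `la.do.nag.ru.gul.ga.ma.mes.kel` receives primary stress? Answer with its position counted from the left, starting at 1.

Weights: 1 la L, 2 do L, 3 nag H, 4 ru L, 5 gul H, 6 ga L, 7 ma L, 8 mes H, 9 kel H.
Parse right to left (heavy = foot alone; LL = one foot; stranded L unfooted): (ˈla.do) (ˈnag) ru (ˈgul) (ˈga.ma) (ˈmes) (ˈkel).
Foot heads: 1, 3, 5, 6, 8, 9.
Primary stress on the leftmost head = syllable 1.
Primary stress: syllable 1 → ˈla.do.nag.ru.gul.ga.ma.mes.kel.

1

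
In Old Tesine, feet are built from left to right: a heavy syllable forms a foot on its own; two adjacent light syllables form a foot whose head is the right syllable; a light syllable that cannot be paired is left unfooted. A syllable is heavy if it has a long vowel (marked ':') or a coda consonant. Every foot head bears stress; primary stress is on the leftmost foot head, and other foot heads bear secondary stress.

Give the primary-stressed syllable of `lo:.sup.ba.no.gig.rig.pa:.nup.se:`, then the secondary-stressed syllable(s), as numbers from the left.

Weights: 1 lo: H, 2 sup H, 3 ba L, 4 no L, 5 gig H, 6 rig H, 7 pa: H, 8 nup H, 9 se: H.
Parse left to right (heavy = foot alone; LL = one foot; stranded L unfooted): (ˈlo:) (ˈsup) (ba.ˈno) (ˈgig) (ˈrig) (ˈpa:) (ˈnup) (ˈse:).
Foot heads: 1, 2, 4, 5, 6, 7, 8, 9.
Primary stress on the leftmost head = syllable 1.
Secondary stress on 2, 4, 5, 6, 7, 8, 9: ˈlo:.ˌsup.ba.ˌno.ˌgig.ˌrig.ˌpa:.ˌnup.ˌse:.

primary 1, secondary 2, 4, 5, 6, 7, 8, 9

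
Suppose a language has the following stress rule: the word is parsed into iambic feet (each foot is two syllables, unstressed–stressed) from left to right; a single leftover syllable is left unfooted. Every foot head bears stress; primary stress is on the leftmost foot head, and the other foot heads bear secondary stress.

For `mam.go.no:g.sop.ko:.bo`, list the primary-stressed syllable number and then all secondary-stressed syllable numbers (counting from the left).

Parse left to right into iambic (σˈσ) feet: (mam.ˈgo) (no:g.ˈsop) (ko:.ˈbo).
Foot heads (stressed positions): 2, 4, 6.
End Rule Leftmost: primary stress on the leftmost head = syllable 2.
Secondary stress on 4, 6: mam.ˈgo.no:g.ˌsop.ko:.ˌbo.

primary 2, secondary 4, 6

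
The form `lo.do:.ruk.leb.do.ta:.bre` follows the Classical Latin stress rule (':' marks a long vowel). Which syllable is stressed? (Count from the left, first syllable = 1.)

6

Classical Latin: stress the penult if heavy (long vowel or closed), else the antepenult.
Weights: 5 do L, 6 ta: H, 7 bre L.
The penult (syllable 6, ta:) is heavy, so it takes stress.
Stress on syllable 6: lo.do:.ruk.leb.do.ˈta:.bre.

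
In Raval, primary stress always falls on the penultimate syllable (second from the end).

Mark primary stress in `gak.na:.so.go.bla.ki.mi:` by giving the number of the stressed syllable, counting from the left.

The word has 7 syllables; the penultimate syllable (second from the end) is syllable 6 (ki).
Primary stress: syllable 6 → gak.na:.so.go.bla.ˈki.mi:.

6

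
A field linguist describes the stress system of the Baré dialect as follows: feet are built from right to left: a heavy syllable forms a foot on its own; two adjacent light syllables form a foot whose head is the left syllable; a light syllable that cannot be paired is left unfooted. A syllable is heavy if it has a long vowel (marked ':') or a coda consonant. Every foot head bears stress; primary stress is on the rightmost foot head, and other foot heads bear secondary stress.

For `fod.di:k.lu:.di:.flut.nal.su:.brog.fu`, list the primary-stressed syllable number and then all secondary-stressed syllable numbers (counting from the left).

primary 8, secondary 1, 2, 3, 4, 5, 6, 7

Weights: 1 fod H, 2 di:k H, 3 lu: H, 4 di: H, 5 flut H, 6 nal H, 7 su: H, 8 brog H, 9 fu L.
Parse right to left (heavy = foot alone; LL = one foot; stranded L unfooted): (ˈfod) (ˈdi:k) (ˈlu:) (ˈdi:) (ˈflut) (ˈnal) (ˈsu:) (ˈbrog) fu.
Foot heads: 1, 2, 3, 4, 5, 6, 7, 8.
Primary stress on the rightmost head = syllable 8.
Secondary stress on 1, 2, 3, 4, 5, 6, 7: ˌfod.ˌdi:k.ˌlu:.ˌdi:.ˌflut.ˌnal.ˌsu:.ˈbrog.fu.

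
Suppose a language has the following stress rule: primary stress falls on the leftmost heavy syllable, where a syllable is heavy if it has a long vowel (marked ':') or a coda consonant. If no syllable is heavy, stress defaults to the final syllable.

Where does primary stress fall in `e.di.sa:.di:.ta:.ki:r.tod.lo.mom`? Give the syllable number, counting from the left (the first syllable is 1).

3

Weights: 1 e L, 2 di L, 3 sa: H, 4 di: H, 5 ta: H, 6 ki:r H, 7 tod H, 8 lo L, 9 mom H.
Heavy syllables in the domain: 3, 4, 5, 6, 7, 9. The leftmost is syllable 3 (sa:).
Primary stress: syllable 3 → e.di.ˈsa:.di:.ta:.ki:r.tod.lo.mom.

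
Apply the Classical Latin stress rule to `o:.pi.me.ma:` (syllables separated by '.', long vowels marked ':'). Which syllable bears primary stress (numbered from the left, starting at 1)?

2

Classical Latin: stress the penult if heavy (long vowel or closed), else the antepenult.
Weights: 2 pi L, 3 me L, 4 ma: H.
The penult (syllable 3, me) is light, so stress falls on the antepenult (syllable 2, pi).
Stress on syllable 2: o:.ˈpi.me.ma:.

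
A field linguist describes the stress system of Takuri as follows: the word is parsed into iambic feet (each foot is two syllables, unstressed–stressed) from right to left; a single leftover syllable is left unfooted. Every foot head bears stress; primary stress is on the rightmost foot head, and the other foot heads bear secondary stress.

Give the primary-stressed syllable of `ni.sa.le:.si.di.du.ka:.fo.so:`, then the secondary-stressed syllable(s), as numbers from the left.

Parse right to left into iambic (σˈσ) feet: ni (sa.ˈle:) (si.ˈdi) (du.ˈka:) (fo.ˈso:). Syllable 1 is left unfooted.
Foot heads (stressed positions): 3, 5, 7, 9.
End Rule Rightmost: primary stress on the rightmost head = syllable 9.
Secondary stress on 3, 5, 7: ni.sa.ˌle:.si.ˌdi.du.ˌka:.fo.ˈso:.

primary 9, secondary 3, 5, 7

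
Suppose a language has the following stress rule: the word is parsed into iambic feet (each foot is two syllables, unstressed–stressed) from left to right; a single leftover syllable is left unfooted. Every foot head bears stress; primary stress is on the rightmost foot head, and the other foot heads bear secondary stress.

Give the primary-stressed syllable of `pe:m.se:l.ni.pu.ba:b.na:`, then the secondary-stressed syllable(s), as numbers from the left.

primary 6, secondary 2, 4

Parse left to right into iambic (σˈσ) feet: (pe:m.ˈse:l) (ni.ˈpu) (ba:b.ˈna:).
Foot heads (stressed positions): 2, 4, 6.
End Rule Rightmost: primary stress on the rightmost head = syllable 6.
Secondary stress on 2, 4: pe:m.ˌse:l.ni.ˌpu.ba:b.ˈna:.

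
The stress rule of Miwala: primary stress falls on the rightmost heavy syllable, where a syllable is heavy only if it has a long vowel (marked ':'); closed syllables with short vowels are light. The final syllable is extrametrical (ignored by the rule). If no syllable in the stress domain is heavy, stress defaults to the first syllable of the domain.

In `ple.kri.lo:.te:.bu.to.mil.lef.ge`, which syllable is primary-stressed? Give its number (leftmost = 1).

4

The final syllable (9, ge) is extrametrical; the stress domain is syllables 1–8.
Weights: 1 ple L, 2 kri L, 3 lo: H, 4 te: H, 5 bu L, 6 to L, 7 mil L, 8 lef L.
Heavy syllables in the domain: 3, 4. The rightmost is syllable 4 (te:).
Primary stress: syllable 4 → ple.kri.lo:.ˈte:.bu.to.mil.lef.ge.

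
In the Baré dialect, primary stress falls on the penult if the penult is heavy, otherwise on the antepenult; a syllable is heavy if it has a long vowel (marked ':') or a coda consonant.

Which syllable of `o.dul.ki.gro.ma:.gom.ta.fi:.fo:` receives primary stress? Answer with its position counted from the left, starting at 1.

8

Weights: 7 ta L, 8 fi: H, 9 fo: H.
The penult (syllable 8, fi:) is heavy, so it takes stress.
Primary stress: syllable 8 → o.dul.ki.gro.ma:.gom.ta.ˈfi:.fo:.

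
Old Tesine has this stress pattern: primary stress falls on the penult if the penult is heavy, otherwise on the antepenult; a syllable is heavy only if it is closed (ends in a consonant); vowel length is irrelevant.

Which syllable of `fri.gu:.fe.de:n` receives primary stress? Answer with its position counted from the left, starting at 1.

2

Weights: 2 gu: L, 3 fe L, 4 de:n H.
The penult (syllable 3, fe) is light, so stress falls on the antepenult (syllable 2, gu:).
Primary stress: syllable 2 → fri.ˈgu:.fe.de:n.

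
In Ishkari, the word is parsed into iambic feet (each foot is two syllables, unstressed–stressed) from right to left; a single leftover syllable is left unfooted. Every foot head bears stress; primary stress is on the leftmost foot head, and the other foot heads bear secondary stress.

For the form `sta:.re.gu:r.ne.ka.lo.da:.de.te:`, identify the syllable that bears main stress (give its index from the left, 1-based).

Parse right to left into iambic (σˈσ) feet: sta: (re.ˈgu:r) (ne.ˈka) (lo.ˈda:) (de.ˈte:). Syllable 1 is left unfooted.
Foot heads (stressed positions): 3, 5, 7, 9.
End Rule Leftmost: primary stress on the leftmost head = syllable 3.
Primary stress: syllable 3 → sta:.re.ˈgu:r.ne.ka.lo.da:.de.te:.

3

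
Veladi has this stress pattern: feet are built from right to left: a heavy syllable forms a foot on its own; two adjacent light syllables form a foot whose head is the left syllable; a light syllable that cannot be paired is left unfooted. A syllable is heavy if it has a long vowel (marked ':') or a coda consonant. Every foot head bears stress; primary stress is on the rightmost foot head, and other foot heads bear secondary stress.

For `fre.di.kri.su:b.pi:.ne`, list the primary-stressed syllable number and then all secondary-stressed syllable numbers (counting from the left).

Weights: 1 fre L, 2 di L, 3 kri L, 4 su:b H, 5 pi: H, 6 ne L.
Parse right to left (heavy = foot alone; LL = one foot; stranded L unfooted): fre (ˈdi.kri) (ˈsu:b) (ˈpi:) ne.
Foot heads: 2, 4, 5.
Primary stress on the rightmost head = syllable 5.
Secondary stress on 2, 4: fre.ˌdi.kri.ˌsu:b.ˈpi:.ne.

primary 5, secondary 2, 4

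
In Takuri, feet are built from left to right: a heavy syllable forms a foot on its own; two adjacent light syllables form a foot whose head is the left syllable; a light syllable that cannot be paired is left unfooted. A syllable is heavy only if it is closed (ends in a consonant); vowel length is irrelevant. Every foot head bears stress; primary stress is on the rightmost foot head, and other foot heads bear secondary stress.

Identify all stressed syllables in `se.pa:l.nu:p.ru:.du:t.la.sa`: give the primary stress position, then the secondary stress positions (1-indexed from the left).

primary 6, secondary 2, 3, 5

Weights: 1 se L, 2 pa:l H, 3 nu:p H, 4 ru: L, 5 du:t H, 6 la L, 7 sa L.
Parse left to right (heavy = foot alone; LL = one foot; stranded L unfooted): se (ˈpa:l) (ˈnu:p) ru: (ˈdu:t) (ˈla.sa).
Foot heads: 2, 3, 5, 6.
Primary stress on the rightmost head = syllable 6.
Secondary stress on 2, 3, 5: se.ˌpa:l.ˌnu:p.ru:.ˌdu:t.ˈla.sa.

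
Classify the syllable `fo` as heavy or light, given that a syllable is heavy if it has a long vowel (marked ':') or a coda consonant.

light

`fo`: short vowel, open (no coda). Short vowel, open → light.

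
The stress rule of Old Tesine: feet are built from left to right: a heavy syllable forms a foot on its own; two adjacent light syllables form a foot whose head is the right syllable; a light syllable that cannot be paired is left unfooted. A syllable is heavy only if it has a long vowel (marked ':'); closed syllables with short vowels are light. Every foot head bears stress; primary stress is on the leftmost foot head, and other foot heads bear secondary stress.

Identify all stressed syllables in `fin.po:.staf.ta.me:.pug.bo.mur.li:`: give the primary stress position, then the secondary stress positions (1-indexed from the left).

primary 2, secondary 4, 5, 7, 9

Weights: 1 fin L, 2 po: H, 3 staf L, 4 ta L, 5 me: H, 6 pug L, 7 bo L, 8 mur L, 9 li: H.
Parse left to right (heavy = foot alone; LL = one foot; stranded L unfooted): fin (ˈpo:) (staf.ˈta) (ˈme:) (pug.ˈbo) mur (ˈli:).
Foot heads: 2, 4, 5, 7, 9.
Primary stress on the leftmost head = syllable 2.
Secondary stress on 4, 5, 7, 9: fin.ˈpo:.staf.ˌta.ˌme:.pug.ˌbo.mur.ˌli:.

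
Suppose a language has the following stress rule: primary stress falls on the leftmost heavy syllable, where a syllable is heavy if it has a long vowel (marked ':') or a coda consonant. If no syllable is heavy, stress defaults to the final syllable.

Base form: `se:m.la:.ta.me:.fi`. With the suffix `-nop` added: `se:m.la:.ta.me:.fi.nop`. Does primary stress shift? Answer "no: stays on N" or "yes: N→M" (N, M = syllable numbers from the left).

no: stays on 1

Base `se:m.la:.ta.me:.fi` (5 syllables):
  Weights: 1 se:m H, 2 la: H, 3 ta L, 4 me: H, 5 fi L.
  Heavy syllables in the domain: 1, 2, 4. The leftmost is syllable 1 (se:m).
  → primary stress on syllable 1.
Suffixed `se:m.la:.ta.me:.fi.nop` (6 syllables):
  Weights: 1 se:m H, 2 la: H, 3 ta L, 4 me: H, 5 fi L, 6 nop H.
  Heavy syllables in the domain: 1, 2, 4, 6. The leftmost is syllable 1 (se:m).
  → primary stress on syllable 1.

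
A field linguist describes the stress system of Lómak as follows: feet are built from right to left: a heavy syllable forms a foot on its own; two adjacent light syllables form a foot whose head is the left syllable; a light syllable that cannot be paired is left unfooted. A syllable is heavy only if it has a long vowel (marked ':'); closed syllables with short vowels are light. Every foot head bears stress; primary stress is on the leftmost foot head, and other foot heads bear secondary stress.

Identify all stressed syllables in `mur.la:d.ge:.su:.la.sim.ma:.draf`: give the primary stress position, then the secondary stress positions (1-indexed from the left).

primary 2, secondary 3, 4, 5, 7

Weights: 1 mur L, 2 la:d H, 3 ge: H, 4 su: H, 5 la L, 6 sim L, 7 ma: H, 8 draf L.
Parse right to left (heavy = foot alone; LL = one foot; stranded L unfooted): mur (ˈla:d) (ˈge:) (ˈsu:) (ˈla.sim) (ˈma:) draf.
Foot heads: 2, 3, 4, 5, 7.
Primary stress on the leftmost head = syllable 2.
Secondary stress on 3, 4, 5, 7: mur.ˈla:d.ˌge:.ˌsu:.ˌla.sim.ˌma:.draf.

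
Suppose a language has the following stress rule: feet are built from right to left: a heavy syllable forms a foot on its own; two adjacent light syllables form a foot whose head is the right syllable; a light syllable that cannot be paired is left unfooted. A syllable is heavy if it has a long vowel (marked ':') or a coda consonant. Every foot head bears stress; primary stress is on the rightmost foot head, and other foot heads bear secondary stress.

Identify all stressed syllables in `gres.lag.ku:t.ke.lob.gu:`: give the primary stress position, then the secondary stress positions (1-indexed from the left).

primary 6, secondary 1, 2, 3, 5

Weights: 1 gres H, 2 lag H, 3 ku:t H, 4 ke L, 5 lob H, 6 gu: H.
Parse right to left (heavy = foot alone; LL = one foot; stranded L unfooted): (ˈgres) (ˈlag) (ˈku:t) ke (ˈlob) (ˈgu:).
Foot heads: 1, 2, 3, 5, 6.
Primary stress on the rightmost head = syllable 6.
Secondary stress on 1, 2, 3, 5: ˌgres.ˌlag.ˌku:t.ke.ˌlob.ˈgu:.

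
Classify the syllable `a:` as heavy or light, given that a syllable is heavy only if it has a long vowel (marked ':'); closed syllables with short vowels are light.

`a:`: long vowel, open (no coda). Long vowel → heavy.

heavy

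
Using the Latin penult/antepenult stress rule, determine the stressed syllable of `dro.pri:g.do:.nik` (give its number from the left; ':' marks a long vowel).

Classical Latin: stress the penult if heavy (long vowel or closed), else the antepenult.
Weights: 2 pri:g H, 3 do: H, 4 nik H.
The penult (syllable 3, do:) is heavy, so it takes stress.
Stress on syllable 3: dro.pri:g.ˈdo:.nik.

3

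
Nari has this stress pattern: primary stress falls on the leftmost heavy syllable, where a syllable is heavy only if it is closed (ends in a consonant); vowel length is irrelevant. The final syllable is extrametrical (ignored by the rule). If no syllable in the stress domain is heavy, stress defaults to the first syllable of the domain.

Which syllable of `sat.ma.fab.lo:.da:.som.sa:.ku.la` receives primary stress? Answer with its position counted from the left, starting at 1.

1

The final syllable (9, la) is extrametrical; the stress domain is syllables 1–8.
Weights: 1 sat H, 2 ma L, 3 fab H, 4 lo: L, 5 da: L, 6 som H, 7 sa: L, 8 ku L.
Heavy syllables in the domain: 1, 3, 6. The leftmost is syllable 1 (sat).
Primary stress: syllable 1 → ˈsat.ma.fab.lo:.da:.som.sa:.ku.la.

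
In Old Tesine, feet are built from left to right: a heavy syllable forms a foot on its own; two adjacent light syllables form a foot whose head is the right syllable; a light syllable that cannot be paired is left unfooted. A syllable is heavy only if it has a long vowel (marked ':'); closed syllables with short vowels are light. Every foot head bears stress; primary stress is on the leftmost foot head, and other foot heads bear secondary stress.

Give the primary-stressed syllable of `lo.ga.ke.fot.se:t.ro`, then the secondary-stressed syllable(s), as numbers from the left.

Weights: 1 lo L, 2 ga L, 3 ke L, 4 fot L, 5 se:t H, 6 ro L.
Parse left to right (heavy = foot alone; LL = one foot; stranded L unfooted): (lo.ˈga) (ke.ˈfot) (ˈse:t) ro.
Foot heads: 2, 4, 5.
Primary stress on the leftmost head = syllable 2.
Secondary stress on 4, 5: lo.ˈga.ke.ˌfot.ˌse:t.ro.

primary 2, secondary 4, 5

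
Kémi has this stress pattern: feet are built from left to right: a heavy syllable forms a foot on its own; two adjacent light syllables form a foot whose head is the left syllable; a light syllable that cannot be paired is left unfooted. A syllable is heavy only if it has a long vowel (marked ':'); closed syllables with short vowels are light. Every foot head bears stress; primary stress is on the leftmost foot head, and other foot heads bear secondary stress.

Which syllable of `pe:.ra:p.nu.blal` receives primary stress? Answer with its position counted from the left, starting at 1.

1

Weights: 1 pe: H, 2 ra:p H, 3 nu L, 4 blal L.
Parse left to right (heavy = foot alone; LL = one foot; stranded L unfooted): (ˈpe:) (ˈra:p) (ˈnu.blal).
Foot heads: 1, 2, 3.
Primary stress on the leftmost head = syllable 1.
Primary stress: syllable 1 → ˈpe:.ra:p.nu.blal.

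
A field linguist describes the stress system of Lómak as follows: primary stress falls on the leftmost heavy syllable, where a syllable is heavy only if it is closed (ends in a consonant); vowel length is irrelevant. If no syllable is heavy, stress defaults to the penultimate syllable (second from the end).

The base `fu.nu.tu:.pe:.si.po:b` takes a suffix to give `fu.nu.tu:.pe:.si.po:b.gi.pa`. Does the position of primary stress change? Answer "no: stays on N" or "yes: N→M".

no: stays on 6

Base `fu.nu.tu:.pe:.si.po:b` (6 syllables):
  Weights: 1 fu L, 2 nu L, 3 tu: L, 4 pe: L, 5 si L, 6 po:b H.
  Heavy syllables in the domain: 6. The leftmost is syllable 6 (po:b).
  → primary stress on syllable 6.
Suffixed `fu.nu.tu:.pe:.si.po:b.gi.pa` (8 syllables):
  Weights: 1 fu L, 2 nu L, 3 tu: L, 4 pe: L, 5 si L, 6 po:b H, 7 gi L, 8 pa L.
  Heavy syllables in the domain: 6. The leftmost is syllable 6 (po:b).
  → primary stress on syllable 6.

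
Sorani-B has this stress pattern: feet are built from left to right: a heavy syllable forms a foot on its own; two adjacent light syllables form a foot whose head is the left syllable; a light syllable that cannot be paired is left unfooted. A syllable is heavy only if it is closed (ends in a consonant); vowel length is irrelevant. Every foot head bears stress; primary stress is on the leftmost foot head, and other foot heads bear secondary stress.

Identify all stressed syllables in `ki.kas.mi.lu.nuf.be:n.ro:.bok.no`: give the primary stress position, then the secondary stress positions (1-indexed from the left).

primary 2, secondary 3, 5, 6, 8

Weights: 1 ki L, 2 kas H, 3 mi L, 4 lu L, 5 nuf H, 6 be:n H, 7 ro: L, 8 bok H, 9 no L.
Parse left to right (heavy = foot alone; LL = one foot; stranded L unfooted): ki (ˈkas) (ˈmi.lu) (ˈnuf) (ˈbe:n) ro: (ˈbok) no.
Foot heads: 2, 3, 5, 6, 8.
Primary stress on the leftmost head = syllable 2.
Secondary stress on 3, 5, 6, 8: ki.ˈkas.ˌmi.lu.ˌnuf.ˌbe:n.ro:.ˌbok.no.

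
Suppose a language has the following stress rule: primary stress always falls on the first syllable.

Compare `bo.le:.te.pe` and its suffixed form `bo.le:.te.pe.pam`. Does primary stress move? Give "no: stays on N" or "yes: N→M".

Base `bo.le:.te.pe` (4 syllables):
  The word has 4 syllables; the first syllable is syllable 1 (bo).
  → primary stress on syllable 1.
Suffixed `bo.le:.te.pe.pam` (5 syllables):
  The word has 5 syllables; the first syllable is syllable 1 (bo).
  → primary stress on syllable 1.

no: stays on 1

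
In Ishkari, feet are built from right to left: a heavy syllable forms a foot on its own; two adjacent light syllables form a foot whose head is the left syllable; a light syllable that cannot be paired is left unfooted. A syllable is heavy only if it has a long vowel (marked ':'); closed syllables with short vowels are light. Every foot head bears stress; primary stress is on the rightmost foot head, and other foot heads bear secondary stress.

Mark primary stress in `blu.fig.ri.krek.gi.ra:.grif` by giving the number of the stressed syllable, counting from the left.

Weights: 1 blu L, 2 fig L, 3 ri L, 4 krek L, 5 gi L, 6 ra: H, 7 grif L.
Parse right to left (heavy = foot alone; LL = one foot; stranded L unfooted): blu (ˈfig.ri) (ˈkrek.gi) (ˈra:) grif.
Foot heads: 2, 4, 6.
Primary stress on the rightmost head = syllable 6.
Primary stress: syllable 6 → blu.fig.ri.krek.gi.ˈra:.grif.

6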